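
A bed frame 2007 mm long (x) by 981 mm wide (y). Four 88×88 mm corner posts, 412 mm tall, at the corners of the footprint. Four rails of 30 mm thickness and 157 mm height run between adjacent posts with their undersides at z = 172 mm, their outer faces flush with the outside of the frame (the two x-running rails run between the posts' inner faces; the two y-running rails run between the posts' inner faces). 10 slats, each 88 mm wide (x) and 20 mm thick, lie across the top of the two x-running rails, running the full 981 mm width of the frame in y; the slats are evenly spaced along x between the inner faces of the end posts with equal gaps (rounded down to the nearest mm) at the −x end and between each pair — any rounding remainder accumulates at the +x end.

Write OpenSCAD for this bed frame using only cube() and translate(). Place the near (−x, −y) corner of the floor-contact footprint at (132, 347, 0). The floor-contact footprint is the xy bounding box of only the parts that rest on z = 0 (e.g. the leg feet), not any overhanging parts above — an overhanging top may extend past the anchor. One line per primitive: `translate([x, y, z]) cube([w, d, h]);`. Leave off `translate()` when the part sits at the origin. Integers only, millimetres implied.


translate([132, 347, 0]) cube([88, 88, 412]);
translate([132, 1240, 0]) cube([88, 88, 412]);
translate([2051, 347, 0]) cube([88, 88, 412]);
translate([2051, 1240, 0]) cube([88, 88, 412]);
translate([220, 347, 172]) cube([1831, 30, 157]);
translate([220, 1298, 172]) cube([1831, 30, 157]);
translate([132, 435, 172]) cube([30, 805, 157]);
translate([2109, 435, 172]) cube([30, 805, 157]);
translate([306, 347, 329]) cube([88, 981, 20]);
translate([480, 347, 329]) cube([88, 981, 20]);
translate([654, 347, 329]) cube([88, 981, 20]);
translate([828, 347, 329]) cube([88, 981, 20]);
translate([1002, 347, 329]) cube([88, 981, 20]);
translate([1176, 347, 329]) cube([88, 981, 20]);
translate([1350, 347, 329]) cube([88, 981, 20]);
translate([1524, 347, 329]) cube([88, 981, 20]);
translate([1698, 347, 329]) cube([88, 981, 20]);
translate([1872, 347, 329]) cube([88, 981, 20]);


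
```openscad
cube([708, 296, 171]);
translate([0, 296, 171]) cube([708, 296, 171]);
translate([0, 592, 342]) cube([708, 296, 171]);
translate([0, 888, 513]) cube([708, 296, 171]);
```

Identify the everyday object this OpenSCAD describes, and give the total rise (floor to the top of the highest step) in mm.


A staircase. The total rise is 684 mm.

4 identical blocks, each offset up and back from the previous — a staircase. Each step is 171 mm tall and there are 4 of them, so the total rise is 4 × 171 = 684 mm.


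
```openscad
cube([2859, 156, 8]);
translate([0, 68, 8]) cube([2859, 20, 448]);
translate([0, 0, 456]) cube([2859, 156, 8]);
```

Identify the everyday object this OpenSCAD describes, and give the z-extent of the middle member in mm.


An I-beam. The web height is 448 mm.

Two wide flanges with a thin centred web — an I-beam. Overall 464 mm minus two 8 mm flanges gives a web of 464 − 2·8 = 448 mm.


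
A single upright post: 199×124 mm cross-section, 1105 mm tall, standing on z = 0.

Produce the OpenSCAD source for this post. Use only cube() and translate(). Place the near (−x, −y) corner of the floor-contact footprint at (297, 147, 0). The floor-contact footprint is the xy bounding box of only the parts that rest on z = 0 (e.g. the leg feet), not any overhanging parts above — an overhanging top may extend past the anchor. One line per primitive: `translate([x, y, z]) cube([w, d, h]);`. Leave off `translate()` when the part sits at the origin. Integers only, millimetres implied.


translate([297, 147, 0]) cube([199, 124, 1105]);


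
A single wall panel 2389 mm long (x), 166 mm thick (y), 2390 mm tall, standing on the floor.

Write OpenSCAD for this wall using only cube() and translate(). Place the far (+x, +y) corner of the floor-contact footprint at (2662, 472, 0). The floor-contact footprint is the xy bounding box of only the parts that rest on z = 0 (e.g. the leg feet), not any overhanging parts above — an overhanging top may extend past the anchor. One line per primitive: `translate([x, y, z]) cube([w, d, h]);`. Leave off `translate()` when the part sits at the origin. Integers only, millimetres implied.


translate([273, 306, 0]) cube([2389, 166, 2390]);


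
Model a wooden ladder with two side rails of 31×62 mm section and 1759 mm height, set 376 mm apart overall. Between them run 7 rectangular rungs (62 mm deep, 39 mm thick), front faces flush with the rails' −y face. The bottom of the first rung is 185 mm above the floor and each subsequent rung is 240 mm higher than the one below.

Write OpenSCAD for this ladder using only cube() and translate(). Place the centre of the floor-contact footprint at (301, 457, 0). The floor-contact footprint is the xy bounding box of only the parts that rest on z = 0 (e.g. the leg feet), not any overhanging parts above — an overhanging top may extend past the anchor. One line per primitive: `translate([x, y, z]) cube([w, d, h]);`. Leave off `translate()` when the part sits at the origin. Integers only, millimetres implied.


translate([113, 426, 0]) cube([31, 62, 1759]);
translate([458, 426, 0]) cube([31, 62, 1759]);
translate([144, 426, 185]) cube([314, 62, 39]);
translate([144, 426, 425]) cube([314, 62, 39]);
translate([144, 426, 665]) cube([314, 62, 39]);
translate([144, 426, 905]) cube([314, 62, 39]);
translate([144, 426, 1145]) cube([314, 62, 39]);
translate([144, 426, 1385]) cube([314, 62, 39]);
translate([144, 426, 1625]) cube([314, 62, 39]);


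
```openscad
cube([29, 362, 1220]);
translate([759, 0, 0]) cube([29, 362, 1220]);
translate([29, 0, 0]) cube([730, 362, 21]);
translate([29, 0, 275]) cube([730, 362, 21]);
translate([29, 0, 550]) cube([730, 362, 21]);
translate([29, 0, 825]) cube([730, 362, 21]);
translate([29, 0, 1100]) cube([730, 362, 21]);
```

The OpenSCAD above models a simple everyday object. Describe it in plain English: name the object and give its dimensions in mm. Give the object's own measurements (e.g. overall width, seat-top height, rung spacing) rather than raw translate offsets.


An open bookshelf. Two side panels, each 29 mm thick, 362 mm deep and 1220 mm tall, stand 788 mm apart (outside-to-outside). Between them sit 5 shelves, each 21 mm thick and 362 mm deep, spanning the full gap between the sides. The bottom shelf rests on the floor (its underside at z = 0) and the clear gap between one shelf's top and the next shelf's underside is 254 mm.


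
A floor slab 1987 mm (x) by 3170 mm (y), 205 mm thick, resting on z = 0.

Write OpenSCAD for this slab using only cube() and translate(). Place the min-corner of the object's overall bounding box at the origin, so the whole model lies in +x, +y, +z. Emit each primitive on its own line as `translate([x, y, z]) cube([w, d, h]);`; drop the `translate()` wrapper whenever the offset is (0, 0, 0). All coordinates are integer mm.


cube([1987, 3170, 205]);


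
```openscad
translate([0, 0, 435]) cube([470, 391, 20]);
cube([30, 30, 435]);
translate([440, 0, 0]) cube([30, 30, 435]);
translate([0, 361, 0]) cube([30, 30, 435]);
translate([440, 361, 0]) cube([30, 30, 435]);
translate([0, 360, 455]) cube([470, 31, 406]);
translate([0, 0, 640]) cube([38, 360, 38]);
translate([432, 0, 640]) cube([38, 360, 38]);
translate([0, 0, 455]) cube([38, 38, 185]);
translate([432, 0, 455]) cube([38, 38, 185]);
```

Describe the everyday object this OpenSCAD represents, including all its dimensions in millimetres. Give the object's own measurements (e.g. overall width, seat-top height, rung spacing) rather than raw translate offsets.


A chair. The seat is a 470×391×20 mm slab with its top at z = 455 mm, on four 30×30 mm corner legs (flush with the seat edges, standing on z = 0). A flat backrest 31 mm thick, 406 mm tall, spans the full seat width and rises from the seat top along its +y edge, rear face flush with the rear of the seat. Two armrests of 38×38 mm section run along each side from the seat's front edge to the front of the backrest, top faces 223 mm above the seat top and outer faces flush with the seat's x-edges; a 38×38 mm post under the front of each armrest stands on the seat at the front corner.


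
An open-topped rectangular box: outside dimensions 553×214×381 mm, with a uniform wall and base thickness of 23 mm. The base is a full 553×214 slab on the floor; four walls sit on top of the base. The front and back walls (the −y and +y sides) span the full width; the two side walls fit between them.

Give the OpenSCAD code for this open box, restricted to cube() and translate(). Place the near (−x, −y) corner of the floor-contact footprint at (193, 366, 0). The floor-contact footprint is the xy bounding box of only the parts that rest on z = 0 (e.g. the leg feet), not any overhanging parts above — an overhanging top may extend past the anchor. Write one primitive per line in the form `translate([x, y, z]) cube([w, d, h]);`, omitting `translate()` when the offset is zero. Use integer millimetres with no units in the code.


translate([193, 366, 0]) cube([553, 214, 23]);
translate([193, 366, 23]) cube([553, 23, 358]);
translate([193, 557, 23]) cube([553, 23, 358]);
translate([193, 389, 23]) cube([23, 168, 358]);
translate([723, 389, 23]) cube([23, 168, 358]);


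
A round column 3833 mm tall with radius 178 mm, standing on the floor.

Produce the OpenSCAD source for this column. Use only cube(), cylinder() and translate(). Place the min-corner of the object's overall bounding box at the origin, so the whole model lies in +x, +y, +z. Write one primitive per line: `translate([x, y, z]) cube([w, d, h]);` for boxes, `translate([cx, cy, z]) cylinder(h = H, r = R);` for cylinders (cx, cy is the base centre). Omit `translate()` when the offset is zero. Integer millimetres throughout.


translate([178, 178, 0]) cylinder(h = 3833, r = 178);


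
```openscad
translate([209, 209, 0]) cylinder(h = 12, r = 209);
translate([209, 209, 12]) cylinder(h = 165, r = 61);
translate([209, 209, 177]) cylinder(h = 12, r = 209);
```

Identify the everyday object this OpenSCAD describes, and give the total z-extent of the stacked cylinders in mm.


A spool. The overall height is 189 mm.

Three coaxial cylinders, large–small–large — a spool. Two 12 mm flanges and a 165 mm core give 12 + 165 + 12 = 189 mm.


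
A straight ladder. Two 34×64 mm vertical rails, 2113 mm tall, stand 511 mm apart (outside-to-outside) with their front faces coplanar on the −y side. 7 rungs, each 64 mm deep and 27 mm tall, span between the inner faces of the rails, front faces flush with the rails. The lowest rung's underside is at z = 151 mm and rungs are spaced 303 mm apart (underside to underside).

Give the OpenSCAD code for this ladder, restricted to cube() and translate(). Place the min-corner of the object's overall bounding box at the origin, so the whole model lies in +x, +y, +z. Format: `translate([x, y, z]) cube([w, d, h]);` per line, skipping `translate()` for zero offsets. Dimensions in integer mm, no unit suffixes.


// rung span = 511 - 2*34 = 443
// rung[k] z = 151 + k*303
cube([34, 64, 2113]);
translate([477, 0, 0]) cube([34, 64, 2113]);
translate([34, 0, 151]) cube([443, 64, 27]);
translate([34, 0, 454]) cube([443, 64, 27]);
translate([34, 0, 757]) cube([443, 64, 27]);
translate([34, 0, 1060]) cube([443, 64, 27]);
translate([34, 0, 1363]) cube([443, 64, 27]);
translate([34, 0, 1666]) cube([443, 64, 27]);
translate([34, 0, 1969]) cube([443, 64, 27]);


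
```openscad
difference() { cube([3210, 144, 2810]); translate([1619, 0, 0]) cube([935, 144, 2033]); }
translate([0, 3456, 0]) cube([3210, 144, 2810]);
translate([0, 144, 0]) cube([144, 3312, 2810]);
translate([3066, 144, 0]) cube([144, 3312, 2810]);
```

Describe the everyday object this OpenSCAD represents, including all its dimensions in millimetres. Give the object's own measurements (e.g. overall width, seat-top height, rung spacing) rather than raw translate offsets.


A single room: four walls, each 2810 mm tall and 144 mm thick, enclosing an outside footprint 3210×3600 mm (x × y), no floor or roof. The front and back walls (−y and +y sides) run the full x-width; the side walls fit between their inner faces. A door opening 935 mm wide and 2033 mm tall is cut through the front wall from the floor up, its −x edge 1619 mm from the wall's −x end.


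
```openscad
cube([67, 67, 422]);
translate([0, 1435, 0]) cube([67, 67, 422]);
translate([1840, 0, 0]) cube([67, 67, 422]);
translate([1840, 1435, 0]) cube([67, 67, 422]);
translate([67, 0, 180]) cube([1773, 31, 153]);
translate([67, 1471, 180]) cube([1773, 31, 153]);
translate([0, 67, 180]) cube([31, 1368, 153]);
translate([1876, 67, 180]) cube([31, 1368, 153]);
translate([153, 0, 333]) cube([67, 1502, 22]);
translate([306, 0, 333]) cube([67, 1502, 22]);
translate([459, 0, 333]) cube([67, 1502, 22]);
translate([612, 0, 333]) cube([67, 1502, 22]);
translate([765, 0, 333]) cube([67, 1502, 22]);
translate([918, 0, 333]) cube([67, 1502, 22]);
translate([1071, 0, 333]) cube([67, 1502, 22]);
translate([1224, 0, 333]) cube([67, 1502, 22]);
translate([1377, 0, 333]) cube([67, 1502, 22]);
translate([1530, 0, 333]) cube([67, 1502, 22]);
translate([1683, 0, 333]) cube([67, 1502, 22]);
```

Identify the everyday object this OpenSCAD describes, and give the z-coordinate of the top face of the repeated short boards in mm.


A bed frame. The slat-top height is 355 mm.

Four posts, four rails, and a row of slats — a bed frame. Slats sit on the rails at z = 180 + 153 = 333; with slat thickness 22, the top is 355 mm.


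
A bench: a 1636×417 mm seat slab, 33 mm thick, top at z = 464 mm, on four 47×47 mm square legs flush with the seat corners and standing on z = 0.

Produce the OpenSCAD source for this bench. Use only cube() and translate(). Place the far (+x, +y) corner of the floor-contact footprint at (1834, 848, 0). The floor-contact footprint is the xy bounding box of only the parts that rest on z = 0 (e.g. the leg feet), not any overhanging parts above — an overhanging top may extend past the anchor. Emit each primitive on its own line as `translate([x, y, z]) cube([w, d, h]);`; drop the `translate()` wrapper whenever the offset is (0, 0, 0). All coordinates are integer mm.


// leg_h = 464 − 33 = 431
translate([198, 431, 431]) cube([1636, 417, 33]);
translate([198, 431, 0]) cube([47, 47, 431]);
translate([198, 801, 0]) cube([47, 47, 431]);
translate([1787, 431, 0]) cube([47, 47, 431]);
translate([1787, 801, 0]) cube([47, 47, 431]);


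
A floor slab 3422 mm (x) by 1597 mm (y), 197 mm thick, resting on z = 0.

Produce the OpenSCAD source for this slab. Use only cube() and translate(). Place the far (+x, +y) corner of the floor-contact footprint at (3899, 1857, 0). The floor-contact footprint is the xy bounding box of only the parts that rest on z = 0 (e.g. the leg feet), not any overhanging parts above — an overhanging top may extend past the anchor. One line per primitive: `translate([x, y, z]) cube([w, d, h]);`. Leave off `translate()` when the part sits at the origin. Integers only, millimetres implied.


translate([477, 260, 0]) cube([3422, 1597, 197]);


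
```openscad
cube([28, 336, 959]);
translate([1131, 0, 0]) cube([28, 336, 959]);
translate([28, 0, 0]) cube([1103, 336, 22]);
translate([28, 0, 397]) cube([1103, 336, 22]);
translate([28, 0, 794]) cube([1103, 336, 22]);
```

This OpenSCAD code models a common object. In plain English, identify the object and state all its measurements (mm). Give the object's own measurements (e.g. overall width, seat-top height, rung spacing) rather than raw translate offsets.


An open bookshelf. Two side panels, each 28 mm thick, 336 mm deep and 959 mm tall, stand 1159 mm apart (outside-to-outside). Between them sit 3 shelves, each 22 mm thick and 336 mm deep, spanning the full gap between the sides. The bottom shelf rests on the floor (its underside at z = 0) and the clear gap between one shelf's top and the next shelf's underside is 375 mm.


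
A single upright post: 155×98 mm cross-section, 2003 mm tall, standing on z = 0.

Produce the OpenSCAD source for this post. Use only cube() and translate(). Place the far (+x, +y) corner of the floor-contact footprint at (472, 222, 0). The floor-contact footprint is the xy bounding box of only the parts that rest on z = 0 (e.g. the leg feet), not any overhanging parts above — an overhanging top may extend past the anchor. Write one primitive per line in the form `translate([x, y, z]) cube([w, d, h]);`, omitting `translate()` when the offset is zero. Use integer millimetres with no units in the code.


translate([317, 124, 0]) cube([155, 98, 2003]);


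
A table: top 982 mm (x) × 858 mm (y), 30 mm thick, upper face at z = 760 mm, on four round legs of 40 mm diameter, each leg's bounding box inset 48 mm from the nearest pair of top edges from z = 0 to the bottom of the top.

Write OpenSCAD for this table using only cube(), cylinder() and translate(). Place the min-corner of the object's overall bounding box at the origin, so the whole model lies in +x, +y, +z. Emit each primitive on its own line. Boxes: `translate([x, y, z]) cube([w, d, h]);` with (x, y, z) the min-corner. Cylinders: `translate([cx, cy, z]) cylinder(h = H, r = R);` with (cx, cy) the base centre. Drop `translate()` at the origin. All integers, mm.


// leg_h = 760 - 30 = 730
translate([0, 0, 730]) cube([982, 858, 30]);
translate([68, 68, 0]) cylinder(h = 730, r = 20);
translate([914, 68, 0]) cylinder(h = 730, r = 20);
translate([68, 790, 0]) cylinder(h = 730, r = 20);
translate([914, 790, 0]) cylinder(h = 730, r = 20);


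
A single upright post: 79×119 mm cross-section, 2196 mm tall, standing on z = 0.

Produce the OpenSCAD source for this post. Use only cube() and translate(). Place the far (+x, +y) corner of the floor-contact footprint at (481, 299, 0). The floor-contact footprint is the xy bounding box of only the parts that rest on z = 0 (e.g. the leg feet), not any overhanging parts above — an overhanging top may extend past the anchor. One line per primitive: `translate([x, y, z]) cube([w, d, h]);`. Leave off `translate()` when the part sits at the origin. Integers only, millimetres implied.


translate([402, 180, 0]) cube([79, 119, 2196]);


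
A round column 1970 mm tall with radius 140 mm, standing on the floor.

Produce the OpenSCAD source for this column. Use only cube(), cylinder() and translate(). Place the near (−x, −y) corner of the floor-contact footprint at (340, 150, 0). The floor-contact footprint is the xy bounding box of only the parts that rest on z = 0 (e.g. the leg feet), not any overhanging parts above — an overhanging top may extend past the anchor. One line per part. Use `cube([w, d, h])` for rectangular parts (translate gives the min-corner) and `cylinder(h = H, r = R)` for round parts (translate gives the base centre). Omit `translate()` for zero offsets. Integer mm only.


translate([480, 290, 0]) cylinder(h = 1970, r = 140);


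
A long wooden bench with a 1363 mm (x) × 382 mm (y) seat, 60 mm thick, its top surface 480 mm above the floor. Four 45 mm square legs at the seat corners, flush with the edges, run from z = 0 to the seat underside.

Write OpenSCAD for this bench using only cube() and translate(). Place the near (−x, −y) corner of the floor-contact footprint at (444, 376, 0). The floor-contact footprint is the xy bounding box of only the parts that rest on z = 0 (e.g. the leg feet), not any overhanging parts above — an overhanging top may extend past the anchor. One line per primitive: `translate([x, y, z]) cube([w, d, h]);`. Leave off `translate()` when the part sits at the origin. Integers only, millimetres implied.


// leg_h = 480 − 60 = 420
translate([444, 376, 420]) cube([1363, 382, 60]);
translate([444, 376, 0]) cube([45, 45, 420]);
translate([444, 713, 0]) cube([45, 45, 420]);
translate([1762, 376, 0]) cube([45, 45, 420]);
translate([1762, 713, 0]) cube([45, 45, 420]);


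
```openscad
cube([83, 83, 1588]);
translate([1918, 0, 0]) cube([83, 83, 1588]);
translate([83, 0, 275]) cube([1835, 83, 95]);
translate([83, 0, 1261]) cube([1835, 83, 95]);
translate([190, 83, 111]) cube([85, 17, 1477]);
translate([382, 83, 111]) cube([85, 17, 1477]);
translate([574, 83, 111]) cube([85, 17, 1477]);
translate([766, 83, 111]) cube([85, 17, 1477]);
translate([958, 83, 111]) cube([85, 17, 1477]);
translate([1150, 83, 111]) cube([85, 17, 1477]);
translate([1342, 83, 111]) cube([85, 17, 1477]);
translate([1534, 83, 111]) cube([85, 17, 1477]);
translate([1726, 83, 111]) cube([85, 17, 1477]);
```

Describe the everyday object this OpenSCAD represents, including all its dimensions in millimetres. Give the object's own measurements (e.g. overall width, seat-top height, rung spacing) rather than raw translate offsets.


A fence section. Two 83×83 mm posts, 1588 mm tall, stand on the floor with a clear span of 1835 mm between their inner faces. Two horizontal rails of 83×95 mm section span the gap between the posts with their undersides at z = 275 mm and z = 1261 mm, flush with the posts' −y face. 9 pickets, each 85 mm wide, 17 mm thick and 1477 mm tall, are fixed to the +y face of the rails with their bottoms at z = 111 mm, spaced across the span with a 107 mm gap after the −x post and between neighbouring pickets and before the +x post.


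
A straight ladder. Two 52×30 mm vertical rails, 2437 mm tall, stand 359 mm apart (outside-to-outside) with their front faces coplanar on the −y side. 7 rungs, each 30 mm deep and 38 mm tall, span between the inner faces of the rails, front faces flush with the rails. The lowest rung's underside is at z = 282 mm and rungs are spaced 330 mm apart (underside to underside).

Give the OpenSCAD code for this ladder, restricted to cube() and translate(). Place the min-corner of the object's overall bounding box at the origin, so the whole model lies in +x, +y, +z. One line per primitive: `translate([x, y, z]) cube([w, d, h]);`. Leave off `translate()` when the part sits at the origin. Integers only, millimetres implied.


// rung span = 359 - 2*52 = 255
// rung[k] z = 282 + k*330
cube([52, 30, 2437]);
translate([307, 0, 0]) cube([52, 30, 2437]);
translate([52, 0, 282]) cube([255, 30, 38]);
translate([52, 0, 612]) cube([255, 30, 38]);
translate([52, 0, 942]) cube([255, 30, 38]);
translate([52, 0, 1272]) cube([255, 30, 38]);
translate([52, 0, 1602]) cube([255, 30, 38]);
translate([52, 0, 1932]) cube([255, 30, 38]);
translate([52, 0, 2262]) cube([255, 30, 38]);


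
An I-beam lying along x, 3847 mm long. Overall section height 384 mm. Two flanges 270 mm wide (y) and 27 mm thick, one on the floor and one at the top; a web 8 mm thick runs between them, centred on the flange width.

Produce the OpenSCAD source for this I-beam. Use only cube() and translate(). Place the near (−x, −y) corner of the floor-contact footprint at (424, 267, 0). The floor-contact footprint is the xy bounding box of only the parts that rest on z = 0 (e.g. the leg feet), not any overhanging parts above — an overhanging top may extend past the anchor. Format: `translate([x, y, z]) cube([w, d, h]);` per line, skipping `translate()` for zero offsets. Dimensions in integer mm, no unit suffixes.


translate([424, 267, 0]) cube([3847, 270, 27]);
translate([424, 398, 27]) cube([3847, 8, 330]);
translate([424, 267, 357]) cube([3847, 270, 27]);


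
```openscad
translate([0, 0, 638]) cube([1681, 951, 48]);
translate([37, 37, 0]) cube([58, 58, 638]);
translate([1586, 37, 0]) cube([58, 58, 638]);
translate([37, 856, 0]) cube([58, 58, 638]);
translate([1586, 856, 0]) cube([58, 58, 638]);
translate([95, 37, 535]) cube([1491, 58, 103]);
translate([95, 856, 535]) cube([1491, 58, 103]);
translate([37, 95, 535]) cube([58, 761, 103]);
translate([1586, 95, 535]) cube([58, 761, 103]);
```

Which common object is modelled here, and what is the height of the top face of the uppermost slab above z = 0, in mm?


A table. The table height is 686 mm.

A 1681×951×48 slab sits at z = 638 on four 58 mm square posts — a table. The top surface is at 638 + 48 = 686 mm.


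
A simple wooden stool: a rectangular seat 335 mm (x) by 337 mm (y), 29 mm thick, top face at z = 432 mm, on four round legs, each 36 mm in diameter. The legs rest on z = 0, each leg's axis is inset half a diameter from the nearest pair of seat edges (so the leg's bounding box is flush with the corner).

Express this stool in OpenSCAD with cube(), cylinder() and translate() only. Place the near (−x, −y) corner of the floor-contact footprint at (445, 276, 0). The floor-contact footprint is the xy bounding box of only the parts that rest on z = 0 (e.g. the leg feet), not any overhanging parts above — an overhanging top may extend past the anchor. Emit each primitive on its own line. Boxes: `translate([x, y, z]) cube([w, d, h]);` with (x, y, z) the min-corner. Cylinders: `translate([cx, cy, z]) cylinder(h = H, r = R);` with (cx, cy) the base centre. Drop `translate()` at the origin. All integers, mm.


// leg_h = 432 - 29 = 403
translate([445, 276, 403]) cube([335, 337, 29]);
translate([463, 294, 0]) cylinder(h = 403, r = 18);
translate([762, 294, 0]) cylinder(h = 403, r = 18);
translate([463, 595, 0]) cylinder(h = 403, r = 18);
translate([762, 595, 0]) cylinder(h = 403, r = 18);


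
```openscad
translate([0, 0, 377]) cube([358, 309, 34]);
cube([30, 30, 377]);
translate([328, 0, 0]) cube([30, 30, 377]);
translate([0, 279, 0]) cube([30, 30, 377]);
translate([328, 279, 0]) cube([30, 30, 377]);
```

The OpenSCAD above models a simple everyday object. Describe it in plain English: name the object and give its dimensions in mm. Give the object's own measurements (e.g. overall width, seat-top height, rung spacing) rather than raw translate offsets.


A simple wooden stool: a rectangular seat 358 mm (x) by 309 mm (y), 34 mm thick, top face at z = 411 mm, on four square legs, each 30×30 mm in cross-section. The legs rest on z = 0, each flush with a corner of the seat.


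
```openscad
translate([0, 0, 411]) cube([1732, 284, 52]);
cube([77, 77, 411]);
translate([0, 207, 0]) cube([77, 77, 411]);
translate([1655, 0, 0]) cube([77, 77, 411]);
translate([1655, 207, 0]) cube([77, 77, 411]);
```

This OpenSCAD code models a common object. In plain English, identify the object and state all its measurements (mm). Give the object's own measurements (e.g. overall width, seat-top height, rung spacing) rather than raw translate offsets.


A bench: a 1732×284 mm seat slab, 52 mm thick, top at z = 463 mm, on four 77×77 mm square legs flush with the seat corners and standing on z = 0.


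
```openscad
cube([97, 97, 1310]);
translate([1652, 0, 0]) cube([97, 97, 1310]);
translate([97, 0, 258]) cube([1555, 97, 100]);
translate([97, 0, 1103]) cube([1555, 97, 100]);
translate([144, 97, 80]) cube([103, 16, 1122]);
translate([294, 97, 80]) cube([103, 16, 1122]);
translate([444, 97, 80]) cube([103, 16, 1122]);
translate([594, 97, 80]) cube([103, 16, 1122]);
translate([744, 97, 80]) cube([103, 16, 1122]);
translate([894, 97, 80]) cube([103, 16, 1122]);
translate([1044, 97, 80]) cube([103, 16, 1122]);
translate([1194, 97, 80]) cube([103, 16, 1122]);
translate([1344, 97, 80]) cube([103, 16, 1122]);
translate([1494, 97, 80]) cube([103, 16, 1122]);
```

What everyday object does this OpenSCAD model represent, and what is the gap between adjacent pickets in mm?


A fence section. The picket gap is 47 mm.

Two posts, two rails, 10 pickets — a fence section. Span 1555 mm holds 10 pickets of 103 mm with 11 equal gaps: ⌊(1555 − 10·103) / 11⌋ = 47 mm.


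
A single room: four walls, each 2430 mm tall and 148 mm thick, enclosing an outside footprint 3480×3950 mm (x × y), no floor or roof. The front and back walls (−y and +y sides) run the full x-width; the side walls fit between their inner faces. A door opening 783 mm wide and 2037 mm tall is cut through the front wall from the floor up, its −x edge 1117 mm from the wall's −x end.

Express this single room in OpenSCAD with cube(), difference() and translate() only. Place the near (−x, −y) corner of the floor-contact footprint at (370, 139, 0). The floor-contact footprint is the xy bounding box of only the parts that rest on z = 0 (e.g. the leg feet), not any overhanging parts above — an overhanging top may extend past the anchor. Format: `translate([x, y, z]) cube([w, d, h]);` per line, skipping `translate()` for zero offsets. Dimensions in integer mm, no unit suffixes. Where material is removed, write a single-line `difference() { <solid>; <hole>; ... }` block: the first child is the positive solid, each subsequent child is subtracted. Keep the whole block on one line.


difference() { translate([370, 139, 0]) cube([3480, 148, 2430]); translate([1487, 139, 0]) cube([783, 148, 2037]); }
translate([370, 3941, 0]) cube([3480, 148, 2430]);
translate([370, 287, 0]) cube([148, 3654, 2430]);
translate([3702, 287, 0]) cube([148, 3654, 2430]);


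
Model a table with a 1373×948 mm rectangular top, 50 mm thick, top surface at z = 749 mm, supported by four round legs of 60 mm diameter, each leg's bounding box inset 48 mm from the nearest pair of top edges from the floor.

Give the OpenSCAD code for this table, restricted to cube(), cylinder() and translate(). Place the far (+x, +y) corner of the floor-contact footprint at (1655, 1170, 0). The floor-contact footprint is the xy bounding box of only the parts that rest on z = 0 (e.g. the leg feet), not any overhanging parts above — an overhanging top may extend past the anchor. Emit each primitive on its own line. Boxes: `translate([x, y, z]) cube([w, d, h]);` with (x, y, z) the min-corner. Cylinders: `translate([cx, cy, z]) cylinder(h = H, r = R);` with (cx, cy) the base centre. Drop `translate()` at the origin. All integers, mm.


translate([330, 270, 699]) cube([1373, 948, 50]);
translate([408, 348, 0]) cylinder(h = 699, r = 30);
translate([1625, 348, 0]) cylinder(h = 699, r = 30);
translate([408, 1140, 0]) cylinder(h = 699, r = 30);
translate([1625, 1140, 0]) cylinder(h = 699, r = 30);


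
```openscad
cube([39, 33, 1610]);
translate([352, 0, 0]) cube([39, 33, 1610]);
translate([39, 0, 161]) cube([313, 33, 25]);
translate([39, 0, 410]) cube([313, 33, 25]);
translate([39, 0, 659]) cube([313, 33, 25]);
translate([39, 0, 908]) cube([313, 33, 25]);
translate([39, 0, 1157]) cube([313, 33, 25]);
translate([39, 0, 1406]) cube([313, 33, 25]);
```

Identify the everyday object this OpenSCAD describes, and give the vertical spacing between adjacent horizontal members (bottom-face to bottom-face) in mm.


A ladder. The rung spacing is 249 mm.

Two tall 39×33 posts with 6 short bars between them — a ladder. Adjacent rungs sit at z = 161 and z = 410, so the spacing is 410 − 161 = 249 mm.


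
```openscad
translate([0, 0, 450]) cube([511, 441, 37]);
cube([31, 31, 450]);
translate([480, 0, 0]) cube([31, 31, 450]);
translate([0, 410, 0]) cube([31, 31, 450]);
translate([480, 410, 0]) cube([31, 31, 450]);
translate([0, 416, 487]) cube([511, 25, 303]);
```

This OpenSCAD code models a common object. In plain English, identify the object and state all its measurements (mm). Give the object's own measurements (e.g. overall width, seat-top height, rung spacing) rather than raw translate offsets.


A chair. The seat is a 511×441×37 mm slab with its top at z = 487 mm, on four 31×31 mm corner legs (flush with the seat edges, standing on z = 0). A flat backrest 25 mm thick, 303 mm tall, spans the full seat width and rises from the seat top along its +y edge, rear face flush with the rear of the seat.


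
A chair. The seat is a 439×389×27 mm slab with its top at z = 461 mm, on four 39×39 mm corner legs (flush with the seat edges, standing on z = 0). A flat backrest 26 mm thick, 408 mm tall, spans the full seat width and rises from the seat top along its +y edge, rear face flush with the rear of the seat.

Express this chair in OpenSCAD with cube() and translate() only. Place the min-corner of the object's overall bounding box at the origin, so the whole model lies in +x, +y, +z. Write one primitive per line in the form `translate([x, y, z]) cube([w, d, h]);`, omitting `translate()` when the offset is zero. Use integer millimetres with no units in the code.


translate([0, 0, 434]) cube([439, 389, 27]);
cube([39, 39, 434]);
translate([400, 0, 0]) cube([39, 39, 434]);
translate([0, 350, 0]) cube([39, 39, 434]);
translate([400, 350, 0]) cube([39, 39, 434]);
translate([0, 363, 461]) cube([439, 26, 408]);


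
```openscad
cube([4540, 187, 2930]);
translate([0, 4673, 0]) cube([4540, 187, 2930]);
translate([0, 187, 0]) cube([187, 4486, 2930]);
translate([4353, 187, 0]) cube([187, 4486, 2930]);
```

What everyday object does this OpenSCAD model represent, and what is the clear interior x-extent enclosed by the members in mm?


A house (or room) frame. The interior width is 4166 mm.

Four 2930 mm walls enclosing a rectangle with no floor or roof — a room or house frame. Outside width is 4540 mm and wall thickness is 187 mm, so the interior width is 4540 − 2 × 187 = 4166 mm.


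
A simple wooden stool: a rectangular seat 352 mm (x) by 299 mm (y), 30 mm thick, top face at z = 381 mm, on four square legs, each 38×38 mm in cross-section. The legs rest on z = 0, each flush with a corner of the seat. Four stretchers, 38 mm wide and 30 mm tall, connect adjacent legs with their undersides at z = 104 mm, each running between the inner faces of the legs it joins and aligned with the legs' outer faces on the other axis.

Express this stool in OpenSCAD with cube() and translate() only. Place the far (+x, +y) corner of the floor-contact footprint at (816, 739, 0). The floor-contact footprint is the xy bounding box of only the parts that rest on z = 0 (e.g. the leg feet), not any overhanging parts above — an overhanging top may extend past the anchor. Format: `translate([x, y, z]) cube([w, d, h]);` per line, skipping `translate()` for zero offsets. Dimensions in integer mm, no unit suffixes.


translate([464, 440, 351]) cube([352, 299, 30]);
translate([464, 440, 0]) cube([38, 38, 351]);
translate([778, 440, 0]) cube([38, 38, 351]);
translate([464, 701, 0]) cube([38, 38, 351]);
translate([778, 701, 0]) cube([38, 38, 351]);
translate([502, 440, 104]) cube([276, 38, 30]);
translate([502, 701, 104]) cube([276, 38, 30]);
translate([464, 478, 104]) cube([38, 223, 30]);
translate([778, 478, 104]) cube([38, 223, 30]);


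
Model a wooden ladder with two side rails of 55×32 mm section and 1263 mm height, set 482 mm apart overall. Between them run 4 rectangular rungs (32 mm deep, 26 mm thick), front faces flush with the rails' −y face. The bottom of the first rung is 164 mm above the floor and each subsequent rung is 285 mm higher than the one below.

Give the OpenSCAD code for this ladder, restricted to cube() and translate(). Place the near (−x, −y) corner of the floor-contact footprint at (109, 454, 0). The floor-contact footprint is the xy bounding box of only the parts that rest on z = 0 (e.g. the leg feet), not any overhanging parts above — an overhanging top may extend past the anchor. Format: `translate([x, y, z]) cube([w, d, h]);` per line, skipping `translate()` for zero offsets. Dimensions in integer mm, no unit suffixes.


// rung span = 482 - 2*55 = 372
// rung[k] z = 164 + k*285
translate([109, 454, 0]) cube([55, 32, 1263]);
translate([536, 454, 0]) cube([55, 32, 1263]);
translate([164, 454, 164]) cube([372, 32, 26]);
translate([164, 454, 449]) cube([372, 32, 26]);
translate([164, 454, 734]) cube([372, 32, 26]);
translate([164, 454, 1019]) cube([372, 32, 26]);


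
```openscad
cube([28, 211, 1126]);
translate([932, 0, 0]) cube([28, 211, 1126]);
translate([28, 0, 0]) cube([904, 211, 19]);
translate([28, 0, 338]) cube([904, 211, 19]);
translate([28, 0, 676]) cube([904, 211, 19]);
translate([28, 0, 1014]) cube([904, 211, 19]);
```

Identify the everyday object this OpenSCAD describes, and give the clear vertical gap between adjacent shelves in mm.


A bookshelf. The clear shelf gap is 319 mm.

Two tall side panels with 4 horizontal boards between them — a bookshelf. The first two shelf undersides are at z = 0 and z = 338; with shelf thickness 19, the clear gap is 338 − 0 − 19 = 319 mm.


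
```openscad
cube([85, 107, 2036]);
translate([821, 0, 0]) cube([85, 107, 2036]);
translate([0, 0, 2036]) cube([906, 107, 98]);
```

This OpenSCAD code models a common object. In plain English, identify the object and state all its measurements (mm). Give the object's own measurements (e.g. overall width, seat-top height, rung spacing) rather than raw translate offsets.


A door frame. The clear opening is 736 mm wide and 2036 mm high. Two 85 mm wide jambs, 107 mm deep, stand either side of the opening from the floor to the top of the opening. A 98 mm thick head sits across the top of both jambs, spanning the full outside width of the frame.


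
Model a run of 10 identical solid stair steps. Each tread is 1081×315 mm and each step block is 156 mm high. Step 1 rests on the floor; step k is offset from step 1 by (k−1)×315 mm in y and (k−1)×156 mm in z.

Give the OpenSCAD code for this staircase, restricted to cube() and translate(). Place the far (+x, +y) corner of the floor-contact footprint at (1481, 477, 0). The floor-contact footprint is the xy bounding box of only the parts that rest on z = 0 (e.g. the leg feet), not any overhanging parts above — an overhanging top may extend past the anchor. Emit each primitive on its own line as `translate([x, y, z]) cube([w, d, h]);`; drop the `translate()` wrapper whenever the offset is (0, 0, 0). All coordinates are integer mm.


translate([400, 162, 0]) cube([1081, 315, 156]);
translate([400, 477, 156]) cube([1081, 315, 156]);
translate([400, 792, 312]) cube([1081, 315, 156]);
translate([400, 1107, 468]) cube([1081, 315, 156]);
translate([400, 1422, 624]) cube([1081, 315, 156]);
translate([400, 1737, 780]) cube([1081, 315, 156]);
translate([400, 2052, 936]) cube([1081, 315, 156]);
translate([400, 2367, 1092]) cube([1081, 315, 156]);
translate([400, 2682, 1248]) cube([1081, 315, 156]);
translate([400, 2997, 1404]) cube([1081, 315, 156]);


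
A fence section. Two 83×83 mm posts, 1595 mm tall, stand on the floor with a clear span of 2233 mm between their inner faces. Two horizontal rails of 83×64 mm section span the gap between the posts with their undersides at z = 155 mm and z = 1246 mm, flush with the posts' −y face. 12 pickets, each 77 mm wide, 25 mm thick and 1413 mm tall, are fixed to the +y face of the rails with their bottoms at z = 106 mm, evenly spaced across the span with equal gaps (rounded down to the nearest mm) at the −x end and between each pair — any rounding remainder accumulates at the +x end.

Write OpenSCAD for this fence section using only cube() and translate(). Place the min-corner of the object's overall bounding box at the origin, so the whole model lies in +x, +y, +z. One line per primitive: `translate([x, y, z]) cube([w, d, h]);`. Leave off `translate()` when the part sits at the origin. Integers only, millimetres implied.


cube([83, 83, 1595]);
translate([2316, 0, 0]) cube([83, 83, 1595]);
translate([83, 0, 155]) cube([2233, 83, 64]);
translate([83, 0, 1246]) cube([2233, 83, 64]);
translate([183, 83, 106]) cube([77, 25, 1413]);
translate([360, 83, 106]) cube([77, 25, 1413]);
translate([537, 83, 106]) cube([77, 25, 1413]);
translate([714, 83, 106]) cube([77, 25, 1413]);
translate([891, 83, 106]) cube([77, 25, 1413]);
translate([1068, 83, 106]) cube([77, 25, 1413]);
translate([1245, 83, 106]) cube([77, 25, 1413]);
translate([1422, 83, 106]) cube([77, 25, 1413]);
translate([1599, 83, 106]) cube([77, 25, 1413]);
translate([1776, 83, 106]) cube([77, 25, 1413]);
translate([1953, 83, 106]) cube([77, 25, 1413]);
translate([2130, 83, 106]) cube([77, 25, 1413]);


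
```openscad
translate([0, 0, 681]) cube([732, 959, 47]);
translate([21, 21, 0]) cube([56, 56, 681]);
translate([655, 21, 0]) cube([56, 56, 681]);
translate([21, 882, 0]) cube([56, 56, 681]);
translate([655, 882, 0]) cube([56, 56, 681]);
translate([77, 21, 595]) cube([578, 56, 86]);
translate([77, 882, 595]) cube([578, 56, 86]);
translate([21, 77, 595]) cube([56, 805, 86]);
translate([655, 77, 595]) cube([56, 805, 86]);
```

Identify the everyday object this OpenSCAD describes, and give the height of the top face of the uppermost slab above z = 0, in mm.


A table. The table height is 728 mm.

A 732×959×47 slab sits at z = 681 on four 56 mm square posts — a table. The top surface is at 681 + 47 = 728 mm.
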